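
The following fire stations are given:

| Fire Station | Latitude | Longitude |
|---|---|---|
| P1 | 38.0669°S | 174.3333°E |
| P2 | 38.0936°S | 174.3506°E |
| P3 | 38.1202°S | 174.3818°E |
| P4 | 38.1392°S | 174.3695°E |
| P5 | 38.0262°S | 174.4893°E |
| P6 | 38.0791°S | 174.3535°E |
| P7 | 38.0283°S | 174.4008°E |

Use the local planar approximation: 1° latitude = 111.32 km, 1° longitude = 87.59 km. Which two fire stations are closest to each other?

Pairwise distances:
P1–P2: 3.3362 km
P1–P3: 7.2973 km
P1–P4: 8.6505 km
P1–P5: 14.3956 km
P1–P6: 2.2305 km
P1–P7: 7.3089 km
P2–P3: 4.0294 km
P2–P4: 5.3393 km
P2–P5: 14.2789 km
P2–P6: 1.6340 km
P2–P7: 8.4956 km
P3–P4: 2.3737 km
P3–P5: 14.0768 km
P3–P6: 5.2036 km
P3–P7: 10.3648 km
P4–P5: 16.3812 km
P4–P6: 6.8355 km
P4–P7: 12.6461 km
P5–P6: 13.2726 km
P5–P7: 7.7552 km
P6–P7: 7.0103 km
Closest pair: P2–P6 at 1.6340 km.

P2 and P6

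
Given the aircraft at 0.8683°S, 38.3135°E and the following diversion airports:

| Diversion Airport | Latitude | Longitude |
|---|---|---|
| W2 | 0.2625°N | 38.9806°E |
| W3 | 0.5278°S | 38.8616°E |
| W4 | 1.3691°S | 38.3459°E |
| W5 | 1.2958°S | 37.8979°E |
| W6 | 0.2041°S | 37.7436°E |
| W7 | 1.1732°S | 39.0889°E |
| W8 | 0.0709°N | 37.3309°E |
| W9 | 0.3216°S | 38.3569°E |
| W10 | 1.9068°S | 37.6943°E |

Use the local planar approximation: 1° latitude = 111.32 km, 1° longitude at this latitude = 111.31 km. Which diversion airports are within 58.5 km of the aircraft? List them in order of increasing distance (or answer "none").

W4

Distances from 0.8683°S, 38.3135°E:
W2: 146.1497 km
W3: 71.8251 km
W4: 55.8656 km
W5: 66.3684 km
W6: 97.4218 km
W7: 92.7437 km
W8: 151.3062 km
W9: 61.0501 km
W10: 134.5924 km
Threshold 58.5 km: W4 (55.8656 km) is within range.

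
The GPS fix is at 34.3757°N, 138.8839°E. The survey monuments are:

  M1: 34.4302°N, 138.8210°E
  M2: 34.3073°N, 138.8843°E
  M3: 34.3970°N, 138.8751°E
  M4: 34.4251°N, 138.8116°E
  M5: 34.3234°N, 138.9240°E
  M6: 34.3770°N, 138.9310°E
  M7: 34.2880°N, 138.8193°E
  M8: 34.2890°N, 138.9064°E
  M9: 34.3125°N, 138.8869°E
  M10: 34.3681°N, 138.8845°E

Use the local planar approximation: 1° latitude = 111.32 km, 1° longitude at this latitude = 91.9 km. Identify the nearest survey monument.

Distances from 34.3757°N, 138.8839°E:
M1: √((0.0545·111.32)² + (-0.0629·91.9)²) = √(36.807761 + 33.414296) = 8.3799 km
M2: √((-0.0684·111.32)² + (0.0004·91.9)²) = √(57.977382 + 0.001351) = 7.6144 km
M3: √((0.0213·111.32)² + (-0.0088·91.9)²) = √(5.622191 + 0.654028) = 2.5052 km
M4: √((0.0494·111.32)² + (-0.0723·91.9)²) = √(30.241289 + 44.147653) = 8.6249 km
M5: √((-0.0523·111.32)² + (0.0401·91.9)²) = √(33.896103 + 13.580625) = 6.8903 km
M6: √((0.0013·111.32)² + (0.0471·91.9)²) = √(0.020943 + 18.735826) = 4.3309 km
M7: √((-0.0877·111.32)² + (-0.0646·91.9)²) = √(95.311561 + 35.244882) = 11.4261 km
M8: √((-0.0867·111.32)² + (0.0225·91.9)²) = √(93.150371 + 4.275590) = 9.8705 km
M9: √((-0.0632·111.32)² + (0.0030·91.9)²) = √(49.497191 + 0.076010) = 7.0408 km
M10: √((-0.0076·111.32)² + (0.0006·91.9)²) = √(0.715770 + 0.003040) = 0.8478 km
Minimum: M10 at 0.8478 km.

M10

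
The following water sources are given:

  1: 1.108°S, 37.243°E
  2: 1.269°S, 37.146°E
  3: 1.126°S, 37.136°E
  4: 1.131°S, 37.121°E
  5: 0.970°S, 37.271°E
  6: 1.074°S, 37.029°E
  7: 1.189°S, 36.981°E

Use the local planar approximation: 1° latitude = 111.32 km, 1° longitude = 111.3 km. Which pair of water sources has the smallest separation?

3 and 4

Pairwise distances:
1–2: √((-0.161·111.32)² + (-0.097·111.3)²) = √(321.21672 + 116.55578) = 20.923 km
1–3: √((-0.018·111.32)² + (-0.107·111.3)²) = √(4.01505 + 141.82666) = 12.076 km
1–4: √((-0.023·111.32)² + (-0.122·111.3)²) = √(6.55544 + 184.37838) = 13.818 km
1–5: √((0.138·111.32)² + (0.028·111.3)²) = √(235.99596 + 9.71195) = 15.675 km
1–6: √((0.034·111.32)² + (-0.214·111.3)²) = √(14.32532 + 567.30665) = 24.117 km
1–7: √((-0.081·111.32)² + (-0.262·111.3)²) = √(81.30485 + 850.34059) = 30.523 km
2–3: √((0.143·111.32)² + (-0.010·111.3)²) = √(253.40692 + 1.23877) = 15.958 km
2–4: √((0.138·111.32)² + (-0.025·111.3)²) = √(235.99596 + 7.74231) = 15.612 km
2–5: √((0.299·111.32)² + (0.125·111.3)²) = √(1107.86992 + 193.55766) = 36.075 km
2–6: √((0.195·111.32)² + (-0.117·111.3)²) = √(471.21121 + 169.57509) = 25.314 km
2–7: √((0.080·111.32)² + (-0.165·111.3)²) = √(79.30971 + 337.25486) = 20.410 km
3–4: √((-0.005·111.32)² + (-0.015·111.3)²) = √(0.30980 + 2.78723) = 1.760 km
3–5: √((0.156·111.32)² + (0.135·111.3)²) = √(301.57518 + 225.76565) = 22.964 km
3–6: √((0.052·111.32)² + (-0.107·111.3)²) = √(33.50835 + 141.82666) = 13.241 km
3–7: √((-0.063·111.32)² + (-0.155·111.3)²) = √(49.18441 + 297.61425) = 18.623 km
4–5: √((0.161·111.32)² + (0.150·111.3)²) = √(321.21672 + 278.72302) = 24.494 km
4–6: √((0.057·111.32)² + (-0.092·111.3)²) = √(40.26207 + 104.84941) = 12.046 km
4–7: √((-0.058·111.32)² + (-0.140·111.3)²) = √(41.68717 + 242.79872) = 16.867 km
5–6: √((-0.104·111.32)² + (-0.242·111.3)²) = √(134.03341 + 725.47268) = 29.317 km
5–7: √((-0.219·111.32)² + (-0.290·111.3)²) = √(594.33954 + 1041.80473) = 40.449 km
6–7: √((-0.115·111.32)² + (-0.048·111.3)²) = √(163.88608 + 28.54124) = 13.872 km
Closest pair: 3–4 at 1.760 km.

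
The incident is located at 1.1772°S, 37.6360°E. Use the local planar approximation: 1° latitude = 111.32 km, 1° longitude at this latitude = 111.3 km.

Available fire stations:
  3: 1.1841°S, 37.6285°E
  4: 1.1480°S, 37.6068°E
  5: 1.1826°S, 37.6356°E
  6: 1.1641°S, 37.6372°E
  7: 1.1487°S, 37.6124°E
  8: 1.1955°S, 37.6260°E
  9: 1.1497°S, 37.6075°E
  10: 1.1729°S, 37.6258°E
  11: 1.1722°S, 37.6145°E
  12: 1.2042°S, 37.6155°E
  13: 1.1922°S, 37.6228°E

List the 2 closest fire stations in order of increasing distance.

Distances from 1.1772°S, 37.6360°E:
3: √((-0.0069·111.32)² + (-0.0075·111.3)²) = √(0.589990 + 0.696808) = 1.1344 km
4: √((0.0292·111.32)² + (-0.0292·111.3)²) = √(10.566036 + 10.562240) = 4.5966 km
5: √((-0.0054·111.32)² + (-0.0004·111.3)²) = √(0.361355 + 0.001982) = 0.6028 km
6: √((0.0131·111.32)² + (0.0012·111.3)²) = √(2.126616 + 0.017838) = 1.4644 km
7: √((0.0285·111.32)² + (-0.0236·111.3)²) = √(10.065518 + 6.899448) = 4.1189 km
8: √((-0.0183·111.32)² + (-0.0100·111.3)²) = √(4.150005 + 1.238769) = 2.3214 km
9: √((0.0275·111.32)² + (-0.0285·111.3)²) = √(9.371558 + 10.061901) = 4.4083 km
10: √((0.0043·111.32)² + (-0.0102·111.3)²) = √(0.229131 + 1.288815) = 1.2320 km
11: √((0.0050·111.32)² + (-0.0215·111.3)²) = √(0.309804 + 5.726210) = 2.4568 km
12: √((-0.0270·111.32)² + (-0.0205·111.3)²) = √(9.033872 + 5.205927) = 3.7736 km
13: √((-0.0150·111.32)² + (-0.0132·111.3)²) = √(2.788232 + 2.158431) = 2.2241 km
Sorted: 5 (0.6028 km) < 3 (1.1344 km) < 10 (1.2320 km) < 6 (1.4644 km) < …

5, 3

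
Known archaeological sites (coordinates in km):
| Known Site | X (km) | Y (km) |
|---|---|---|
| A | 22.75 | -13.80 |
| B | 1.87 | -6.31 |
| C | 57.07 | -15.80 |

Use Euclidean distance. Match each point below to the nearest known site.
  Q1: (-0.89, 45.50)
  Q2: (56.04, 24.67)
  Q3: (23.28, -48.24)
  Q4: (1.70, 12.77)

Q1→B; Q2→C; Q3→A; Q4→B

Q1 at (-0.89, 45.50):
  A: 63.84 km
  B: 51.88 km
  C: 84.36 km
  → nearest: B (51.88 km)
Q2 at (56.04, 24.67):
  A: 50.87 km
  B: 62.40 km
  C: 40.48 km
  → nearest: C (40.48 km)
Q3 at (23.28, -48.24):
  A: 34.44 km
  B: 47.08 km
  C: 46.84 km
  → nearest: A (34.44 km)
Q4 at (1.70, 12.77):
  A: 33.90 km
  B: 19.08 km
  C: 62.31 km
  → nearest: B (19.08 km)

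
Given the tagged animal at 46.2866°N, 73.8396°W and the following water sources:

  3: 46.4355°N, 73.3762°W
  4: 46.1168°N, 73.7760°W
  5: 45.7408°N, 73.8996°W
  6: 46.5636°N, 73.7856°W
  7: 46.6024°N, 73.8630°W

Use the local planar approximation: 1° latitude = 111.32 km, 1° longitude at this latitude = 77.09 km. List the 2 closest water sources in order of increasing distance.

4, 6

Distances from 46.2866°N, 73.8396°W:
3: 39.3817 km
4: 19.5277 km
5: 60.9343 km
6: 31.1154 km
7: 35.2011 km
Sorted: 4 (19.5277 km) < 6 (31.1154 km) < 7 (35.2011 km) < 3 (39.3817 km) < …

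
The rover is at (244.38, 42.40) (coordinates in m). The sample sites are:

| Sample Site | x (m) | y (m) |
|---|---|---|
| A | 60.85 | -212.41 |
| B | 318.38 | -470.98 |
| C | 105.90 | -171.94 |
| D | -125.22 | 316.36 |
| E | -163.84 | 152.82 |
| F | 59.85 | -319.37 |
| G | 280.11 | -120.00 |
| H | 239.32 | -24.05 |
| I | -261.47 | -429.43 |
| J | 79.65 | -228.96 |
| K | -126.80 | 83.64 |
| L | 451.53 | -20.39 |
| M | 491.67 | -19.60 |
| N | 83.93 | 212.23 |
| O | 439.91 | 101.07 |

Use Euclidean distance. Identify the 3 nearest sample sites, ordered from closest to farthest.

H, G, O

Distances from (244.38, 42.40):
A: 314.02 m
B: 518.69 m
C: 255.18 m
D: 460.06 m
E: 422.89 m
F: 406.11 m
G: 166.28 m
H: 66.64 m
I: 691.74 m
J: 317.45 m
K: 373.46 m
L: 216.46 m
M: 254.94 m
N: 233.64 m
O: 204.14 m
Sorted: H (66.64 m) < G (166.28 m) < O (204.14 m) < L (216.46 m) < N (233.64 m) < …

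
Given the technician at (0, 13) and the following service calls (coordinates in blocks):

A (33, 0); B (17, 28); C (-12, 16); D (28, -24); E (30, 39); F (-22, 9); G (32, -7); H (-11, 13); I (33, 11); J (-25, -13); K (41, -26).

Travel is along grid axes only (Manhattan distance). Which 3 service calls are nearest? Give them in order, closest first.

Distances from (0, 13):
A: |33| + |-13| = 33 + 13 = 46 blocks
B: |17| + |15| = 17 + 15 = 32 blocks
C: |-12| + |3| = 12 + 3 = 15 blocks
D: |28| + |-37| = 28 + 37 = 65 blocks
E: |30| + |26| = 30 + 26 = 56 blocks
F: |-22| + |-4| = 22 + 4 = 26 blocks
G: |32| + |-20| = 32 + 20 = 52 blocks
H: |-11| + |0| = 11 + 0 = 11 blocks
I: |33| + |-2| = 33 + 2 = 35 blocks
J: |-25| + |-26| = 25 + 26 = 51 blocks
K: |41| + |-39| = 41 + 39 = 80 blocks
Sorted: H (11 blocks) < C (15 blocks) < F (26 blocks) < B (32 blocks) < I (35 blocks) < …

H, C, F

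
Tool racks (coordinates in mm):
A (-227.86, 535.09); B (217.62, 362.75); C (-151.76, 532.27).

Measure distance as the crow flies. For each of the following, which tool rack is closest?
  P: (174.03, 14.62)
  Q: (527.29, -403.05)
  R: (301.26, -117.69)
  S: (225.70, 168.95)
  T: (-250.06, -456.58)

P at (174.03, 14.62):
  A: 657.57 mm
  B: 350.85 mm
  C: 611.64 mm
  → nearest: B (350.85 mm)
Q at (527.29, -403.05):
  A: 1204.31 mm
  B: 826.04 mm
  C: 1155.83 mm
  → nearest: B (826.04 mm)
R at (301.26, -117.69):
  A: 840.29 mm
  B: 487.67 mm
  C: 792.26 mm
  → nearest: B (487.67 mm)
S at (225.70, 168.95):
  A: 582.90 mm
  B: 193.97 mm
  C: 523.91 mm
  → nearest: B (193.97 mm)
T at (-250.06, -456.58):
  A: 991.92 mm
  B: 943.41 mm
  C: 993.72 mm
  → nearest: B (943.41 mm)

P→B; Q→B; R→B; S→B; T→B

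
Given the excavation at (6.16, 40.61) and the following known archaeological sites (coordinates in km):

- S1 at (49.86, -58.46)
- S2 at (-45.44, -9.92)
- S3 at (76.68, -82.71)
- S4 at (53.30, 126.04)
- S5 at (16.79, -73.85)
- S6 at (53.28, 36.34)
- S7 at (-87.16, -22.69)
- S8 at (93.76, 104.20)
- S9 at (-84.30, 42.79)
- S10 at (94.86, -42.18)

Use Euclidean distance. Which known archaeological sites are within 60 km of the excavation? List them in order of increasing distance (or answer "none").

Distances from (6.16, 40.61):
S1: 108.28 km
S2: 72.22 km
S3: 142.06 km
S4: 97.57 km
S5: 114.95 km
S6: 47.31 km
S7: 112.76 km
S8: 108.25 km
S9: 90.49 km
S10: 121.33 km
Threshold 60 km: S6 (47.31 km) is within range.

S6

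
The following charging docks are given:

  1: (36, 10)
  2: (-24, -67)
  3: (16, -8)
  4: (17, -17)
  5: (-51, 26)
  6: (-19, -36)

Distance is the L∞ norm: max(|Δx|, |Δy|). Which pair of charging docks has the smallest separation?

3 and 4

Pairwise distances:
3–4: 9
1–3: 20
1–4: 27
2–6: 31
3–6: 35
4–6: 36
2–4: 50
1–6: 55
2–3: 59
5–6: 62
3–5: 67
4–5: 68
1–2: 77
1–5: 87
2–5: 93
Closest pair: 3–4 at 9.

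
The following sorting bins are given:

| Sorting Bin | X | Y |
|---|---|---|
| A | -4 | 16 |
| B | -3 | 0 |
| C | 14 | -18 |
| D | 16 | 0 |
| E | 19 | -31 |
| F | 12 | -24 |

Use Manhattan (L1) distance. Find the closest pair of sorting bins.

Pairwise distances:
C–F: 8
E–F: 14
A–B: 17
C–E: 18
B–D: 19
C–D: 20
D–F: 28
D–E: 34
B–C: 35
A–D: 36
B–F: 39
A–C: 52
B–E: 53
A–F: 56
A–E: 70
Closest pair: C–F at 8.

C and F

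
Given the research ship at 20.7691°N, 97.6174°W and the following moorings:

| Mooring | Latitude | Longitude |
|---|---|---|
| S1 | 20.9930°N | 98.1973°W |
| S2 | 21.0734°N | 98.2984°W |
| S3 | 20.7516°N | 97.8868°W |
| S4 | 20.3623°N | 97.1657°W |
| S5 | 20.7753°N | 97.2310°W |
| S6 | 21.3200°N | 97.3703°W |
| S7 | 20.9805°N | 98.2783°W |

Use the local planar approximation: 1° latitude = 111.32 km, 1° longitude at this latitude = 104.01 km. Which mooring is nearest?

S3

Distances from 20.7691°N, 97.6174°W:
S1: √((0.2239·111.32)² + (-0.5799·104.01)²) = √(621.233093 + 3637.947357) = 65.2624 km
S2: √((0.3043·111.32)² + (-0.6810·104.01)²) = √(1147.493674 + 5017.003645) = 78.5143 km
S3: √((-0.0175·111.32)² + (-0.2694·104.01)²) = √(3.795094 + 785.136876) = 28.0879 km
S4: √((-0.4068·111.32)² + (0.4517·104.01)²) = √(2050.729051 + 2207.244147) = 65.2531 km
S5: √((0.0062·111.32)² + (0.3864·104.01)²) = √(0.476354 + 1615.193017) = 40.1954 km
S6: √((0.5509·111.32)² + (0.2471·104.01)²) = √(3760.901335 + 660.534770) = 66.4939 km
S7: √((0.2114·111.32)² + (-0.6609·104.01)²) = √(553.804348 + 4725.216333) = 72.6569 km
Minimum: S3 at 28.0879 km.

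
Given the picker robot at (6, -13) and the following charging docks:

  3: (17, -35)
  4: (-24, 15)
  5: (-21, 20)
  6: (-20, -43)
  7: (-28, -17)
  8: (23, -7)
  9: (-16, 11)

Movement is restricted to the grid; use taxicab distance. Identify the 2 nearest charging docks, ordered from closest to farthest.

8, 3

Distances from (6, -13):
3: |11| + |-22| = 11 + 22 = 33
4: |-30| + |28| = 30 + 28 = 58
5: |-27| + |33| = 27 + 33 = 60
6: |-26| + |-30| = 26 + 30 = 56
7: |-34| + |-4| = 34 + 4 = 38
8: |17| + |6| = 17 + 6 = 23
9: |-22| + |24| = 22 + 24 = 46
Sorted: 8 (23) < 3 (33) < 7 (38) < 9 (46) < …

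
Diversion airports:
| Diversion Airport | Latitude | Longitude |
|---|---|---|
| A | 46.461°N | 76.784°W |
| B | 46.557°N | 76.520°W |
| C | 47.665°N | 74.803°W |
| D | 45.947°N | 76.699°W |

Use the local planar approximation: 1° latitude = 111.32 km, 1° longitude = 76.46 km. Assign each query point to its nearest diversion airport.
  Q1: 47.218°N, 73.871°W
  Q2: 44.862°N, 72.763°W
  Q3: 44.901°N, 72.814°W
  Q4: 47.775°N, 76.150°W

Q1→C; Q2→D; Q3→D; Q4→C

Q1 at 47.218°N, 73.871°W:
  A: 238.137 km
  B: 215.494 km
  C: 86.915 km
  D: 258.406 km
  → nearest: C (86.915 km)
Q2 at 44.862°N, 72.763°W:
  A: 355.256 km
  B: 343.688 km
  C: 348.844 km
  D: 324.279 km
  → nearest: D (324.279 km)
Q3 at 44.901°N, 72.814°W:
  A: 349.711 km
  B: 338.048 km
  C: 343.220 km
  D: 319.054 km
  → nearest: D (319.054 km)
Q4 at 47.775°N, 76.150°W:
  A: 154.098 km
  B: 138.508 km
  C: 103.717 km
  D: 207.777 km
  → nearest: C (103.717 km)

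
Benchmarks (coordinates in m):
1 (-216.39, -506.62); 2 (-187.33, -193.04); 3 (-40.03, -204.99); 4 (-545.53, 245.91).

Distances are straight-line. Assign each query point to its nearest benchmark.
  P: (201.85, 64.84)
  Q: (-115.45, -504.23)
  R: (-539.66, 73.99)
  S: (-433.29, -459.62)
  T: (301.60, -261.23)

P at (201.85, 64.84):
  1: √((-418.24)² + (-571.46)²) = √(174924.6976 + 326566.5316) = 708.16 m
  2: √((-389.18)² + (-257.88)²) = √(151461.0724 + 66502.0944) = 466.87 m
  3: √((-241.88)² + (-269.83)²) = √(58505.9344 + 72808.2289) = 362.37 m
  4: √((-747.38)² + (181.07)²) = √(558576.8644 + 32786.3449) = 769.00 m
  → nearest: 3 (362.37 m)
Q at (-115.45, -504.23):
  1: √((-100.94)² + (-2.39)²) = √(10188.8836 + 5.7121) = 100.97 m
  2: √((-71.88)² + (311.19)²) = √(5166.7344 + 96839.2161) = 319.38 m
  3: √((75.42)² + (299.24)²) = √(5688.1764 + 89544.5776) = 308.60 m
  4: √((-430.08)² + (750.14)²) = √(184968.8064 + 562710.0196) = 864.68 m
  → nearest: 1 (100.97 m)
R at (-539.66, 73.99):
  1: √((323.27)² + (-580.61)²) = √(104503.4929 + 337107.9721) = 664.54 m
  2: √((352.33)² + (-267.03)²) = √(124136.4289 + 71305.0209) = 442.09 m
  3: √((499.63)² + (-278.98)²) = √(249630.1369 + 77829.8404) = 572.24 m
  4: √((-5.87)² + (171.92)²) = √(34.4569 + 29556.4864) = 172.02 m
  → nearest: 4 (172.02 m)
S at (-433.29, -459.62):
  1: √((216.90)² + (-47.00)²) = √(47045.6100 + 2209.0000) = 221.93 m
  2: √((245.96)² + (266.58)²) = √(60496.3216 + 71064.8964) = 362.71 m
  3: √((393.26)² + (254.63)²) = √(154653.4276 + 64836.4369) = 468.50 m
  4: √((-112.24)² + (705.53)²) = √(12597.8176 + 497772.5809) = 714.40 m
  → nearest: 1 (221.93 m)
T at (301.60, -261.23):
  1: √((-517.99)² + (-245.39)²) = √(268313.6401 + 60216.2521) = 573.18 m
  2: √((-488.93)² + (68.19)²) = √(239052.5449 + 4649.8761) = 493.66 m
  3: √((-341.63)² + (56.24)²) = √(116711.0569 + 3162.9376) = 346.23 m
  4: √((-847.13)² + (507.14)²) = √(717629.2369 + 257190.9796) = 987.33 m
  → nearest: 3 (346.23 m)

P→3; Q→1; R→4; S→1; T→3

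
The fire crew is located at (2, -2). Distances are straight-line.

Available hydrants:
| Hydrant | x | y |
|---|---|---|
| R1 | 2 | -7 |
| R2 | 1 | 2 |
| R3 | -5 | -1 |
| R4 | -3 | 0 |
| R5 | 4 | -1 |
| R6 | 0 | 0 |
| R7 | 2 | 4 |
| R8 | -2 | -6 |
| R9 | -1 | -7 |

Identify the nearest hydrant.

Distances from (2, -2):
R1: √((0)² + (-5)²) = √(0.000 + 25.000) = 5.0
R2: √((-1)² + (4)²) = √(1.000 + 16.000) = 4.1
R3: √((-7)² + (1)²) = √(49.000 + 1.000) = 7.1
R4: √((-5)² + (2)²) = √(25.000 + 4.000) = 5.4
R5: √((2)² + (1)²) = √(4.000 + 1.000) = 2.2
R6: √((-2)² + (2)²) = √(4.000 + 4.000) = 2.8
R7: √((0)² + (6)²) = √(0.000 + 36.000) = 6.0
R8: √((-4)² + (-4)²) = √(16.000 + 16.000) = 5.7
R9: √((-3)² + (-5)²) = √(9.000 + 25.000) = 5.8
Minimum: R5 at 2.2.

R5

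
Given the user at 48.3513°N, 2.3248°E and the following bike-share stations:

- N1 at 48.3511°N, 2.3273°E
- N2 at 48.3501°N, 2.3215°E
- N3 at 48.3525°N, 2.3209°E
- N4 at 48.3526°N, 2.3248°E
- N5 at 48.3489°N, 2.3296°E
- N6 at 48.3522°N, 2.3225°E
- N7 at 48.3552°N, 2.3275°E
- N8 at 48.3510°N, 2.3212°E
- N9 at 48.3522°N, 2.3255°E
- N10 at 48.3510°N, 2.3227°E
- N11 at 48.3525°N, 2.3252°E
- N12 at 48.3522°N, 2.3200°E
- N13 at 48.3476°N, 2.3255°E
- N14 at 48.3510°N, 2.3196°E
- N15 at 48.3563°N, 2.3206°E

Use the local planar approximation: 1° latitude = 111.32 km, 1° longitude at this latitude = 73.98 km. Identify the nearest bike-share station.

Distances from 48.3513°N, 2.3248°E:
N1: √((-0.0002·111.32)² + (0.0025·73.98)²) = √(0.000496 + 0.034207) = 0.1863 km
N2: √((-0.0012·111.32)² + (-0.0033·73.98)²) = √(0.017845 + 0.059601) = 0.2783 km
N3: √((0.0012·111.32)² + (-0.0039·73.98)²) = √(0.017845 + 0.083245) = 0.3179 km
N4: √((0.0013·111.32)² + (0.0000·73.98)²) = √(0.020943 + 0.000000) = 0.1447 km
N5: √((-0.0024·111.32)² + (0.0048·73.98)²) = √(0.071379 + 0.126099) = 0.4444 km
N6: √((0.0009·111.32)² + (-0.0023·73.98)²) = √(0.010038 + 0.028952) = 0.1975 km
N7: √((0.0039·111.32)² + (0.0027·73.98)²) = √(0.188484 + 0.039898) = 0.4779 km
N8: √((-0.0003·111.32)² + (-0.0036·73.98)²) = √(0.001115 + 0.070931) = 0.2684 km
N9: √((0.0009·111.32)² + (0.0007·73.98)²) = √(0.010038 + 0.002682) = 0.1128 km
N10: √((-0.0003·111.32)² + (-0.0021·73.98)²) = √(0.001115 + 0.024136) = 0.1589 km
N11: √((0.0012·111.32)² + (0.0004·73.98)²) = √(0.017845 + 0.000876) = 0.1368 km
N12: √((0.0009·111.32)² + (-0.0048·73.98)²) = √(0.010038 + 0.126099) = 0.3690 km
N13: √((-0.0037·111.32)² + (0.0007·73.98)²) = √(0.169648 + 0.002682) = 0.4151 km
N14: √((-0.0003·111.32)² + (-0.0052·73.98)²) = √(0.001115 + 0.147991) = 0.3861 km
N15: √((0.0050·111.32)² + (-0.0042·73.98)²) = √(0.309804 + 0.096544) = 0.6375 km
Minimum: N9 at 0.1128 km.

N9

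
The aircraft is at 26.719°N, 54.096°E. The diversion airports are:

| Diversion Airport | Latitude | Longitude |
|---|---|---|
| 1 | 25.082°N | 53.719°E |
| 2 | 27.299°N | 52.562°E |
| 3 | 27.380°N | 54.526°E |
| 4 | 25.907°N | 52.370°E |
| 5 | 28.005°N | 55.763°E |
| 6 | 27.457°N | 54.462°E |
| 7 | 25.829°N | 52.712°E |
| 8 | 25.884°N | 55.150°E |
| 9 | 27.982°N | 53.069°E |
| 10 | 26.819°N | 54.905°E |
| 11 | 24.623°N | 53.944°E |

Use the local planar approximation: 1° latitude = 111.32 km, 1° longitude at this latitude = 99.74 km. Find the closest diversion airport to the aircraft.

Distances from 26.719°N, 54.096°E:
1: 186.070 km
2: 166.066 km
3: 85.169 km
4: 194.440 km
5: 219.405 km
6: 89.899 km
7: 169.914 km
8: 140.327 km
9: 173.954 km
10: 81.454 km
11: 233.819 km
Minimum: 10 at 81.454 km.

10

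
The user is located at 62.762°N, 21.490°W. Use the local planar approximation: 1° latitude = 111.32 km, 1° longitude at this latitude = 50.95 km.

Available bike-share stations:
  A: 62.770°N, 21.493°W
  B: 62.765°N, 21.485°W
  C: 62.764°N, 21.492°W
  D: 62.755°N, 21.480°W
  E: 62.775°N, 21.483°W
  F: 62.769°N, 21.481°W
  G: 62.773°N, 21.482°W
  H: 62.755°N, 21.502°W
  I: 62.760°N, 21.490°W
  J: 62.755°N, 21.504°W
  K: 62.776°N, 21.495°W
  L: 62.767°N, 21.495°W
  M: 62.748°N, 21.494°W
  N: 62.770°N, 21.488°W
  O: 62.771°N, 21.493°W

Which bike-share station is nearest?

Distances from 62.762°N, 21.490°W:
A: √((0.008·111.32)² + (-0.003·50.95)²) = √(0.793097 + 0.023363) = 0.9036 km
B: √((0.003·111.32)² + (0.005·50.95)²) = √(0.111529 + 0.064898) = 0.4200 km
C: √((0.002·111.32)² + (-0.002·50.95)²) = √(0.049569 + 0.010384) = 0.2449 km
D: √((-0.007·111.32)² + (0.010·50.95)²) = √(0.607215 + 0.259590) = 0.9310 km
E: √((0.013·111.32)² + (0.007·50.95)²) = √(2.094272 + 0.127199) = 1.4905 km
F: √((0.007·111.32)² + (0.009·50.95)²) = √(0.607215 + 0.210268) = 0.9041 km
G: √((0.011·111.32)² + (0.008·50.95)²) = √(1.499449 + 0.166138) = 1.2906 km
H: √((-0.007·111.32)² + (-0.012·50.95)²) = √(0.607215 + 0.373810) = 0.9905 km
I: √((-0.002·111.32)² + (0.000·50.95)²) = √(0.049569 + 0.000000) = 0.2226 km
J: √((-0.007·111.32)² + (-0.014·50.95)²) = √(0.607215 + 0.508797) = 1.0564 km
K: √((0.014·111.32)² + (-0.005·50.95)²) = √(2.428860 + 0.064898) = 1.5792 km
L: √((0.005·111.32)² + (-0.005·50.95)²) = √(0.309804 + 0.064898) = 0.6121 km
M: √((-0.014·111.32)² + (-0.004·50.95)²) = √(2.428860 + 0.041534) = 1.5717 km
N: √((0.008·111.32)² + (0.002·50.95)²) = √(0.793097 + 0.010384) = 0.8964 km
O: √((0.009·111.32)² + (-0.003·50.95)²) = √(1.003764 + 0.023363) = 1.0135 km
Minimum: I at 0.2226 km.

I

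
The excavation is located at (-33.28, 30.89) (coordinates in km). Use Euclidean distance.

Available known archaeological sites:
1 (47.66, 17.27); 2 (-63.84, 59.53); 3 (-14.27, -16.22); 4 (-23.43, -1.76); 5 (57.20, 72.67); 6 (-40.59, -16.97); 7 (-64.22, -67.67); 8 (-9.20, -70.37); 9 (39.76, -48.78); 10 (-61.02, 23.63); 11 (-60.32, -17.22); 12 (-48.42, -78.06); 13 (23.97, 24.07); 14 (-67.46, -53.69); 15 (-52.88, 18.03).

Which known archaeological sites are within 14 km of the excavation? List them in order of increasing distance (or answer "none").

none

Distances from (-33.28, 30.89):
1: 82.08 km
2: 41.88 km
3: 50.80 km
4: 34.10 km
5: 99.66 km
6: 48.42 km
7: 103.30 km
8: 104.08 km
9: 108.08 km
10: 28.67 km
11: 55.19 km
12: 110.00 km
13: 57.65 km
14: 91.23 km
15: 23.44 km
Threshold 14 km: none within range.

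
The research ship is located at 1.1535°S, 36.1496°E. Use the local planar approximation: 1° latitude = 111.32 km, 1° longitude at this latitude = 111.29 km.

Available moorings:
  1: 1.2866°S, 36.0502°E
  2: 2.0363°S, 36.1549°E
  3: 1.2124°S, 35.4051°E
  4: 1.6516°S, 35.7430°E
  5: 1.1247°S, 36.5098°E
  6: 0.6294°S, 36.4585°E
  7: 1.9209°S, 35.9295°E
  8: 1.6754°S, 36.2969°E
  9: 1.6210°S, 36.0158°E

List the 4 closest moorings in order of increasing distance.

1, 5, 9, 8

Distances from 1.1535°S, 36.1496°E:
1: 18.4907 km
2: 98.2751 km
3: 83.1144 km
4: 71.5692 km
5: 40.2147 km
6: 67.7178 km
7: 88.8694 km
8: 60.3664 km
9: 54.1305 km
Sorted: 1 (18.4907 km) < 5 (40.2147 km) < 9 (54.1305 km) < 8 (60.3664 km) < 6 (67.7178 km) < 4 (71.5692 km) < …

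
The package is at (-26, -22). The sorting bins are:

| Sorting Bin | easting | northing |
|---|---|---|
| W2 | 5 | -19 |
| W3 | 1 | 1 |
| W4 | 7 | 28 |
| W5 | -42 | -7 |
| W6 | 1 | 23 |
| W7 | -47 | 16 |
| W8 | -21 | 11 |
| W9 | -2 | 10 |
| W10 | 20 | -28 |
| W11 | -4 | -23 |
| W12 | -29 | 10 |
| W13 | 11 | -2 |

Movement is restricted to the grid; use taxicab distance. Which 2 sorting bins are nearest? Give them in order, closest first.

Distances from (-26, -22):
W2: |31| + |3| = 31 + 3 = 34
W3: |27| + |23| = 27 + 23 = 50
W4: |33| + |50| = 33 + 50 = 83
W5: |-16| + |15| = 16 + 15 = 31
W6: |27| + |45| = 27 + 45 = 72
W7: |-21| + |38| = 21 + 38 = 59
W8: |5| + |33| = 5 + 33 = 38
W9: |24| + |32| = 24 + 32 = 56
W10: |46| + |-6| = 46 + 6 = 52
W11: |22| + |-1| = 22 + 1 = 23
W12: |-3| + |32| = 3 + 32 = 35
W13: |37| + |20| = 37 + 20 = 57
Sorted: W11 (23) < W5 (31) < W2 (34) < W12 (35) < …

W11, W5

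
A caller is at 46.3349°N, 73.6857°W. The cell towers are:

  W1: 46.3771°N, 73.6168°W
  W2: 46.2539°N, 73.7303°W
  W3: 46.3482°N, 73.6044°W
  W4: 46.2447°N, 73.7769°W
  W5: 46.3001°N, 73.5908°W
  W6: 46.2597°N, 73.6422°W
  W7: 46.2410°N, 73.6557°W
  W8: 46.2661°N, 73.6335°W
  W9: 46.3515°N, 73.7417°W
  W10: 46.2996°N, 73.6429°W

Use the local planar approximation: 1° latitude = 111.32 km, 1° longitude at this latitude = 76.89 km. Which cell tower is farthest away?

W4

Distances from 46.3349°N, 73.6857°W:
W1: 7.0806 km
W2: 9.6470 km
W3: 6.4241 km
W4: 12.2473 km
W5: 8.2615 km
W6: 9.0147 km
W7: 10.7044 km
W8: 8.6468 km
W9: 4.6856 km
W10: 5.1256 km
Maximum: W4 at 12.2473 km.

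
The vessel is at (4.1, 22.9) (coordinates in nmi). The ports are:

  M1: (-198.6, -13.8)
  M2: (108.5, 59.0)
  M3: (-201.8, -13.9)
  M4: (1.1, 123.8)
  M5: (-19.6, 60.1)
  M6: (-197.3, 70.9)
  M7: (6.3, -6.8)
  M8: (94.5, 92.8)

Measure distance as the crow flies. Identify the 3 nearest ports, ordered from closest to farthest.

M7, M5, M4

Distances from (4.1, 22.9):
M1: √((-202.7)² + (-36.7)²) = √(41087.290 + 1346.890) = 206.0 nmi
M2: √((104.4)² + (36.1)²) = √(10899.360 + 1303.210) = 110.5 nmi
M3: √((-205.9)² + (-36.8)²) = √(42394.810 + 1354.240) = 209.2 nmi
M4: √((-3.0)² + (100.9)²) = √(9.000 + 10180.810) = 100.9 nmi
M5: √((-23.7)² + (37.2)²) = √(561.690 + 1383.840) = 44.1 nmi
M6: √((-201.4)² + (48.0)²) = √(40561.960 + 2304.000) = 207.0 nmi
M7: √((2.2)² + (-29.7)²) = √(4.840 + 882.090) = 29.8 nmi
M8: √((90.4)² + (69.9)²) = √(8172.160 + 4886.010) = 114.3 nmi
Sorted: M7 (29.8 nmi) < M5 (44.1 nmi) < M4 (100.9 nmi) < M2 (110.5 nmi) < M8 (114.3 nmi) < …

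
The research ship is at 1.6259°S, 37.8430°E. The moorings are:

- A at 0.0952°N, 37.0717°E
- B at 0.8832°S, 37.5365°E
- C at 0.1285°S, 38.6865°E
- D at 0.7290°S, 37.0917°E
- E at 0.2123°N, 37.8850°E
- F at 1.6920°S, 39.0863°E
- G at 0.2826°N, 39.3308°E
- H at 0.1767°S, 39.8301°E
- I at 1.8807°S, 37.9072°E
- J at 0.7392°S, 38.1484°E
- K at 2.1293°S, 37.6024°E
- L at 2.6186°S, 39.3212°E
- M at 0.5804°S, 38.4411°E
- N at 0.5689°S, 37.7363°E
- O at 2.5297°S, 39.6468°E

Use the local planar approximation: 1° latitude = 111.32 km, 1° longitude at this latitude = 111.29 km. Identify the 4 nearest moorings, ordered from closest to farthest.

Distances from 1.6259°S, 37.8430°E:
A: √((1.7211·111.32)² + (-0.7713·111.29)²) = √(36707.820937 + 7368.158295) = 209.9428 km
B: √((0.7427·111.32)² + (-0.3065·111.29)²) = √(6835.546518 + 1163.518365) = 89.4375 km
C: √((1.4974·111.32)² + (0.8435·111.29)²) = √(27785.745460 + 8812.161720) = 191.3058 km
D: √((0.8969·111.32)² + (-0.7513·111.29)²) = √(9968.606278 + 6990.996143) = 130.2290 km
E: √((1.8382·111.32)² + (0.0420·111.29)²) = √(41872.791909 + 21.847959) = 204.6818 km
F: √((-0.0661·111.32)² + (1.2433·111.29)²) = √(54.143872 + 19145.387116) = 138.5624 km
G: √((1.9085·111.32)² + (1.4878·111.29)²) = √(45136.795596 + 27415.829691) = 269.3559 km
H: √((1.4492·111.32)² + (1.9871·111.29)²) = √(26025.737557 + 48904.827518) = 273.7345 km
I: √((-0.2548·111.32)² + (0.0642·111.29)²) = √(804.535557 + 51.048424) = 29.2504 km
J: √((0.8867·111.32)² + (0.3054·111.29)²) = √(9743.159501 + 1155.181833) = 104.3951 km
K: √((-0.5034·111.32)² + (-0.2406·111.29)²) = √(3140.312137 + 716.974205) = 62.1071 km
L: √((-0.9927·111.32)² + (1.4782·111.29)²) = √(12211.877498 + 27063.170941) = 198.1793 km
M: √((1.0455·111.32)² + (0.5981·111.29)²) = √(13545.482191 + 4430.572929) = 134.0748 km
N: √((1.0570·111.32)² + (-0.1067·111.29)²) = √(13845.108704 + 141.007146) = 118.2629 km
O: √((-0.9038·111.32)² + (1.8038·111.29)²) = √(10122.576541 + 40298.515679) = 224.5464 km
Sorted: I (29.2504 km) < K (62.1071 km) < B (89.4375 km) < J (104.3951 km) < N (118.2629 km) < D (130.2290 km) < …

I, K, B, J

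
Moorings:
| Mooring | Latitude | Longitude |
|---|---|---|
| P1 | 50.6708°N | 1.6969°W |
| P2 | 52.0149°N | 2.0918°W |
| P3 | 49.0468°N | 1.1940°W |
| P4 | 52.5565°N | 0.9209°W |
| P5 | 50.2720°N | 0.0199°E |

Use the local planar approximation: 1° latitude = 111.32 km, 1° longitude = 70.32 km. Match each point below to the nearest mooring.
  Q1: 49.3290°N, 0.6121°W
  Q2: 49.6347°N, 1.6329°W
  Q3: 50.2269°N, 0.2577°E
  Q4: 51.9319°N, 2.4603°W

Q1→P3; Q2→P3; Q3→P5; Q4→P2

Q1 at 49.3290°N, 0.6121°W:
  P1: 167.7208 km
  P2: 316.5826 km
  P3: 51.5873 km
  P4: 359.9409 km
  P5: 113.9948 km
  → nearest: P3 (51.5873 km)
Q2 at 49.6347°N, 1.6329°W:
  P1: 115.4264 km
  P2: 266.9217 km
  P3: 72.3575 km
  P4: 329.0858 km
  P5: 136.1665 km
  → nearest: P3 (72.3575 km)
Q3 at 50.2269°N, 0.2577°E:
  P1: 146.0604 km
  P2: 258.6766 km
  P3: 166.3694 km
  P4: 272.2527 km
  P5: 17.4595 km
  → nearest: P5 (17.4595 km)
Q4 at 51.9319°N, 2.4603°W:
  P1: 150.2994 km
  P2: 27.5109 km
  P3: 333.2851 km
  P4: 128.6572 km
  P5: 254.0900 km
  → nearest: P2 (27.5109 km)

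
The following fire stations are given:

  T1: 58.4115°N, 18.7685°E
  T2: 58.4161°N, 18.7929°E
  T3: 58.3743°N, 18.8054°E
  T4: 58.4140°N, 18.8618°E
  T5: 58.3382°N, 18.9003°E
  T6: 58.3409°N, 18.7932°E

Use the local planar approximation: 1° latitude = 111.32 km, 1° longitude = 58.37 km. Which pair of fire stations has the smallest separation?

Pairwise distances:
T1–T2: 1.5135 km
T1–T3: 4.6677 km
T1–T4: 5.4530 km
T1–T5: 11.2146 km
T1–T6: 7.9903 km
T2–T3: 4.7100 km
T2–T4: 4.0285 km
T2–T5: 10.7005 km
T2–T6: 8.3713 km
T3–T4: 5.5108 km
T3–T5: 6.8435 km
T3–T6: 3.7857 km
T4–T5: 8.7322 km
T4–T6: 9.0693 km
T5–T6: 6.2586 km
Closest pair: T1–T2 at 1.5135 km.

T1 and T2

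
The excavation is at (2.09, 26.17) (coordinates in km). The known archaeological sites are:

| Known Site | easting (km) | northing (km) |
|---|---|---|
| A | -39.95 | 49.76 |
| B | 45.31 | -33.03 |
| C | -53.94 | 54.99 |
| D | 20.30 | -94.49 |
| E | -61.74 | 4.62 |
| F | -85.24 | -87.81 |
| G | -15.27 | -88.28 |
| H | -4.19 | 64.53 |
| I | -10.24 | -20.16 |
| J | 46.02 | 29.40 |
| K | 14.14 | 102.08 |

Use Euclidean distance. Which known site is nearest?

H

Distances from (2.09, 26.17):
A: √((-42.04)² + (23.59)²) = √(1767.3616 + 556.4881) = 48.21 km
B: √((43.22)² + (-59.20)²) = √(1867.9684 + 3504.6400) = 73.30 km
C: √((-56.03)² + (28.82)²) = √(3139.3609 + 830.5924) = 63.01 km
D: √((18.21)² + (-120.66)²) = √(331.6041 + 14558.8356) = 122.03 km
E: √((-63.83)² + (-21.55)²) = √(4074.2689 + 464.4025) = 67.37 km
F: √((-87.33)² + (-113.98)²) = √(7626.5289 + 12991.4404) = 143.59 km
G: √((-17.36)² + (-114.45)²) = √(301.3696 + 13098.8025) = 115.76 km
H: √((-6.28)² + (38.36)²) = √(39.4384 + 1471.4896) = 38.87 km
I: √((-12.33)² + (-46.33)²) = √(152.0289 + 2146.4689) = 47.94 km
J: √((43.93)² + (3.23)²) = √(1929.8449 + 10.4329) = 44.05 km
K: √((12.05)² + (75.91)²) = √(145.2025 + 5762.3281) = 76.86 km
Minimum: H at 38.87 km.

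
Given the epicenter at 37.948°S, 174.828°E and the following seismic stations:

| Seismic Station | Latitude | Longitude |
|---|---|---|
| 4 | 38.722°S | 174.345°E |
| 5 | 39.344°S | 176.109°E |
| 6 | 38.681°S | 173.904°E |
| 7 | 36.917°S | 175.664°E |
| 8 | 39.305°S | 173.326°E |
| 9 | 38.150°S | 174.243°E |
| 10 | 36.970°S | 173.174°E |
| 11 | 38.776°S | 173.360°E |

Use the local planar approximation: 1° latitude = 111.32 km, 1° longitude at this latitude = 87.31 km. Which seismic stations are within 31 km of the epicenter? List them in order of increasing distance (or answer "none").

none

Distances from 37.948°S, 174.828°E:
4: √((-0.774·111.32)² + (-0.483·87.31)²) = √(7423.83510 + 1778.37047) = 95.928 km
5: √((-1.396·111.32)² + (1.281·87.31)²) = √(24150.00538 + 12509.10494) = 191.466 km
6: √((-0.733·111.32)² + (-0.924·87.31)²) = √(6658.16180 + 6508.36527) = 114.745 km
7: √((1.031·111.32)² + (0.836·87.31)²) = √(13172.36408 + 5327.70944) = 136.015 km
8: √((-1.357·111.32)² + (-1.502·87.31)²) = √(22819.49823 + 17197.59993) = 200.043 km
9: √((-0.202·111.32)² + (-0.585·87.31)²) = √(505.64898 + 2608.79353) = 55.807 km
10: √((0.978·111.32)² + (-1.654·87.31)²) = √(11852.88593 + 20854.46183) = 180.852 km
11: √((-0.828·111.32)² + (-1.468·87.31)²) = √(8495.85456 + 16427.82575) = 157.872 km
Threshold 31 km: none within range.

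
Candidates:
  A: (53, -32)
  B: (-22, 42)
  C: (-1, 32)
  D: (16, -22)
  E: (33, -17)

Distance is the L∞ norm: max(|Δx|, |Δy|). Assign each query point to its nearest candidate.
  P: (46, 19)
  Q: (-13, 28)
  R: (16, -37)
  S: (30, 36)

P→E; Q→C; R→D; S→C

P at (46, 19):
  A: 51
  B: 68
  C: 47
  D: 41
  E: 36
  → nearest: E (36)
Q at (-13, 28):
  A: 66
  B: 14
  C: 12
  D: 50
  E: 46
  → nearest: C (12)
R at (16, -37):
  A: 37
  B: 79
  C: 69
  D: 15
  E: 20
  → nearest: D (15)
S at (30, 36):
  A: 68
  B: 52
  C: 31
  D: 58
  E: 53
  → nearest: C (31)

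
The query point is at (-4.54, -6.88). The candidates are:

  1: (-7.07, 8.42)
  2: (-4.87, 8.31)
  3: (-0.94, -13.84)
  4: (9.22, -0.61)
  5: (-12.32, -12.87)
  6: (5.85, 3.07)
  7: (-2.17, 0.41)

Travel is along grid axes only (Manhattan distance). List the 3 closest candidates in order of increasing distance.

7, 3, 5

Distances from (-4.54, -6.88):
1: 17.83
2: 15.52
3: 10.56
4: 20.03
5: 13.77
6: 20.34
7: 9.66
Sorted: 7 (9.66) < 3 (10.56) < 5 (13.77) < 2 (15.52) < 1 (17.83) < …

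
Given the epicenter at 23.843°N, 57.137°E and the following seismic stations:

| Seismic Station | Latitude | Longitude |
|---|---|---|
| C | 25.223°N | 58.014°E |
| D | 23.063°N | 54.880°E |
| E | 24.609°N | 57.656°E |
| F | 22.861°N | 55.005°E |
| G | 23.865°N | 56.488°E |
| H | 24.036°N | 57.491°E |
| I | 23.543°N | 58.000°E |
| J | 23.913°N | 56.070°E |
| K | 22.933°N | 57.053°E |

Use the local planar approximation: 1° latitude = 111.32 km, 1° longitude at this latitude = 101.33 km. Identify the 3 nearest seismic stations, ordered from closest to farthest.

H, G, I

Distances from 23.843°N, 57.137°E:
C: √((1.380·111.32)² + (0.877·101.33)²) = √(23599.59599 + 7897.23883) = 177.473 km
D: √((-0.780·111.32)² + (-2.257·101.33)²) = √(7539.37944 + 52304.51790) = 244.630 km
E: √((0.766·111.32)² + (0.519·101.33)²) = √(7271.16391 + 2765.73650) = 100.184 km
F: √((-0.982·111.32)² + (-2.132·101.33)²) = √(11950.04033 + 46671.36318) = 242.119 km
G: √((0.022·111.32)² + (-0.649·101.33)²) = √(5.99780 + 4324.79453) = 65.809 km
H: √((0.193·111.32)² + (0.354·101.33)²) = √(461.59491 + 1286.71573) = 41.813 km
I: √((-0.300·111.32)² + (0.863·101.33)²) = √(1115.29282 + 7647.11598) = 93.608 km
J: √((0.070·111.32)² + (-1.067·101.33)²) = √(60.72150 + 11689.74195) = 108.400 km
K: √((-0.910·111.32)² + (-0.084·101.33)²) = √(10261.93312 + 72.44938) = 101.658 km
Sorted: H (41.813 km) < G (65.809 km) < I (93.608 km) < E (100.184 km) < K (101.658 km) < …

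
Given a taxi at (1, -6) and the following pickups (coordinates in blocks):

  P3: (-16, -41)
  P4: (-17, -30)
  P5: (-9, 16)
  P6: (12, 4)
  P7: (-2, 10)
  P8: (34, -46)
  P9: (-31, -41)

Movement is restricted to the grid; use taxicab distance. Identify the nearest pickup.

Distances from (1, -6):
P3: |-17| + |-35| = 17 + 35 = 52 blocks
P4: |-18| + |-24| = 18 + 24 = 42 blocks
P5: |-10| + |22| = 10 + 22 = 32 blocks
P6: |11| + |10| = 11 + 10 = 21 blocks
P7: |-3| + |16| = 3 + 16 = 19 blocks
P8: |33| + |-40| = 33 + 40 = 73 blocks
P9: |-32| + |-35| = 32 + 35 = 67 blocks
Minimum: P7 at 19 blocks.

P7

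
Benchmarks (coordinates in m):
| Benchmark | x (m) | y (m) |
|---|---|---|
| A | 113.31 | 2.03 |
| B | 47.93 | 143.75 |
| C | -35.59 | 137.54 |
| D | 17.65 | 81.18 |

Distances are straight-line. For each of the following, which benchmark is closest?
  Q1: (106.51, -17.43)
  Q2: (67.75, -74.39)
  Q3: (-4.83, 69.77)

Q1 at (106.51, -17.43):
  A: √((6.80)² + (19.46)²) = √(46.2400 + 378.6916) = 20.61 m
  B: √((-58.58)² + (161.18)²) = √(3431.6164 + 25978.9924) = 171.50 m
  C: √((-142.10)² + (154.97)²) = √(20192.4100 + 24015.7009) = 210.26 m
  D: √((-88.86)² + (98.61)²) = √(7896.0996 + 9723.9321) = 132.74 m
  → nearest: A (20.61 m)
Q2 at (67.75, -74.39):
  A: √((45.56)² + (76.42)²) = √(2075.7136 + 5840.0164) = 88.97 m
  B: √((-19.82)² + (218.14)²) = √(392.8324 + 47585.0596) = 219.04 m
  C: √((-103.34)² + (211.93)²) = √(10679.1556 + 44914.3249) = 235.78 m
  D: √((-50.10)² + (155.57)²) = √(2510.0100 + 24202.0249) = 163.44 m
  → nearest: A (88.97 m)
Q3 at (-4.83, 69.77):
  A: √((118.14)² + (-67.74)²) = √(13957.0596 + 4588.7076) = 136.18 m
  B: √((52.76)² + (73.98)²) = √(2783.6176 + 5473.0404) = 90.87 m
  C: √((-30.76)² + (67.77)²) = √(946.1776 + 4592.7729) = 74.42 m
  D: √((22.48)² + (11.41)²) = √(505.3504 + 130.1881) = 25.21 m
  → nearest: D (25.21 m)

Q1→A; Q2→A; Q3→D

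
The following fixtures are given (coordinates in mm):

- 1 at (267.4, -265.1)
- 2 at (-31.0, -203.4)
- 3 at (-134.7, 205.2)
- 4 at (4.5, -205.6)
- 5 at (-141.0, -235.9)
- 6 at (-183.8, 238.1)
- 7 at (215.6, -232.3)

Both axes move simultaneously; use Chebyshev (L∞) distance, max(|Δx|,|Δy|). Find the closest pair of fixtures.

Pairwise distances:
2–4: max(|35.5|, |-2.2|) = 35.5 mm
3–6: max(|-49.1|, |32.9|) = 49.1 mm
1–7: max(|-51.8|, |32.8|) = 51.8 mm
2–5: max(|-110.0|, |-32.5|) = 110.0 mm
4–5: max(|-145.5|, |-30.3|) = 145.5 mm
4–7: max(|211.1|, |-26.7|) = 211.1 mm
2–7: max(|246.6|, |-28.9|) = 246.6 mm
1–4: max(|-262.9|, |59.5|) = 262.9 mm
1–2: max(|-298.4|, |61.7|) = 298.4 mm
5–7: max(|356.6|, |3.6|) = 356.6 mm
1–5: max(|-408.4|, |29.2|) = 408.4 mm
2–3: max(|-103.7|, |408.6|) = 408.6 mm
3–4: max(|139.2|, |-410.8|) = 410.8 mm
3–7: max(|350.3|, |-437.5|) = 437.5 mm
3–5: max(|-6.3|, |-441.1|) = 441.1 mm
2–6: max(|-152.8|, |441.5|) = 441.5 mm
4–6: max(|-188.3|, |443.7|) = 443.7 mm
1–3: max(|-402.1|, |470.3|) = 470.3 mm
6–7: max(|399.4|, |-470.4|) = 470.4 mm
5–6: max(|-42.8|, |474.0|) = 474.0 mm
1–6: max(|-451.2|, |503.2|) = 503.2 mm
Closest pair: 2–4 at 35.5 mm.

2 and 4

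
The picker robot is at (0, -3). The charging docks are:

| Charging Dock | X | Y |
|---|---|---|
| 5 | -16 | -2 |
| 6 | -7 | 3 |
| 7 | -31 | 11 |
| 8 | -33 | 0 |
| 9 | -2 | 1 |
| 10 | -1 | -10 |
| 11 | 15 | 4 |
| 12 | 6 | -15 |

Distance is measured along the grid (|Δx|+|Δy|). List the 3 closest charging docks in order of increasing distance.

Distances from (0, -3):
5: |-16| + |1| = 16 + 1 = 17
6: |-7| + |6| = 7 + 6 = 13
7: |-31| + |14| = 31 + 14 = 45
8: |-33| + |3| = 33 + 3 = 36
9: |-2| + |4| = 2 + 4 = 6
10: |-1| + |-7| = 1 + 7 = 8
11: |15| + |7| = 15 + 7 = 22
12: |6| + |-12| = 6 + 12 = 18
Sorted: 9 (6) < 10 (8) < 6 (13) < 5 (17) < 12 (18) < …

9, 10, 6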